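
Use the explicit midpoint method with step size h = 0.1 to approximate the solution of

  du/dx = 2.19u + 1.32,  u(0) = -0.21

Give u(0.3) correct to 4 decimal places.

Midpoint: k1 = f(x_n, u_n); k2 = f(x_n + h/2, u_n + (h/2)·k1); u_{n+1} = u_n + h·k2.
x=0.000000, u=-0.210000:
  k1 = f(0.000000, -0.210000) = 0.860100
  k2 = f(0.050000, -0.166995) = 0.954281
  u ← -0.210000 + 0.1·0.954281 = -0.114572
x=0.100000, u=-0.114572:
  k1 = f(0.100000, -0.114572) = 1.069088
  k2 = f(0.150000, -0.061118) = 1.186153
  u ← -0.114572 + 0.1·1.186153 = 0.004043
x=0.200000, u=0.004043:
  k1 = f(0.200000, 0.004043) = 1.328855
  k2 = f(0.250000, 0.070486) = 1.474365
  u ← 0.004043 + 0.1·1.474365 = 0.151480
u(0.3) ≈ 0.1515

0.1515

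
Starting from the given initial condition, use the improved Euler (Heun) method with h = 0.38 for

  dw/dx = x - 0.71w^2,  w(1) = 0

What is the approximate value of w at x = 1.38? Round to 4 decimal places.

Heun: k1 = f(x_n, w_n); k2 = f(x_n + h, w_n + h·k1); w_{n+1} = w_n + (h/2)·(k1 + k2).
x=1.000000, w=0.000000:
  k1 = f(1.000000, 0.000000) = 1.000000
  k2 = f(1.380000, 0.380000) = 1.277476
  w ← 0.000000 + (0.38/2)·(1.000000 + 1.277476) = 0.432720
w(1.38) ≈ 0.4327

0.4327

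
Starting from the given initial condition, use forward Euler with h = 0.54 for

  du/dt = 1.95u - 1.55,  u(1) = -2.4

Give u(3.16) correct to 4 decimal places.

Euler: u_{n+1} = u_n + h·f(t_n, u_n).
t=1.000000, u=-2.400000: f=-6.230000 → u ← -2.400000 + 0.54·(-6.230000) = -5.764200
t=1.540000, u=-5.764200: f=-12.790190 → u ← -5.764200 + 0.54·(-12.790190) = -12.670903
t=2.080000, u=-12.670903: f=-26.258260 → u ← -12.670903 + 0.54·(-26.258260) = -26.850363
t=2.620000, u=-26.850363: f=-53.908208 → u ← -26.850363 + 0.54·(-53.908208) = -55.960795
u(3.16) ≈ -55.9608

-55.9608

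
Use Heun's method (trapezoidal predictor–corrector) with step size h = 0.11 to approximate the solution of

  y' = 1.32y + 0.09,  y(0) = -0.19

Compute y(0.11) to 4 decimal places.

Heun: k1 = f(s_n, y_n); k2 = f(s_n + h, y_n + h·k1); y_{n+1} = y_n + (h/2)·(k1 + k2).
s=0.000000, y=-0.190000:
  k1 = f(0.000000, -0.190000) = -0.160800
  k2 = f(0.110000, -0.207688) = -0.184148
  y ← -0.190000 + (0.11/2)·(-0.160800 + (-0.184148)) = -0.208972
y(0.11) ≈ -0.2090

-0.2090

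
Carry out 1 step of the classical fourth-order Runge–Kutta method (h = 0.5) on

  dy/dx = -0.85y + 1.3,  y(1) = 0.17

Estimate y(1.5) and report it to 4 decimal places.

RK4: k1 = f(x_n, y_n); k2 = f(x_n + h/2, y_n + (h/2)·k1); k3 = f(x_n + h/2, y_n + (h/2)·k2); k4 = f(x_n + h, y_n + h·k3); y_{n+1} = y_n + (h/6)·(k1 + 2k2 + 2k3 + k4).
x=1.000000, y=0.170000:
  k1 = f(1.000000, 0.170000) = 1.155500
  k2 = f(1.250000, 0.458875) = 0.909956
  k3 = f(1.250000, 0.397489) = 0.962134
  k4 = f(1.500000, 0.651067) = 0.746593
  y ← 0.170000 + (0.5/6)·(k1 + 2k2 + 2k3 + k4) = 0.640523
y(1.5) ≈ 0.6405

0.6405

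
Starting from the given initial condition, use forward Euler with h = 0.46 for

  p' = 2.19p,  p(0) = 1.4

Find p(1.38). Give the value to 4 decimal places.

11.3248

Euler: p_{n+1} = p_n + h·f(x_n, p_n).
x=0.000000, p=1.400000: f=3.066000 → p ← 1.400000 + 0.46·3.066000 = 2.810360
x=0.460000, p=2.810360: f=6.154688 → p ← 2.810360 + 0.46·6.154688 = 5.641517
x=0.920000, p=5.641517: f=12.354921 → p ← 5.641517 + 0.46·12.354921 = 11.324781
p(1.38) ≈ 11.3248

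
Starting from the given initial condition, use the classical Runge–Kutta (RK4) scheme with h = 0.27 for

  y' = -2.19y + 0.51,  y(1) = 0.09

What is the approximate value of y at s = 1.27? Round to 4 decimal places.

RK4: k1 = f(s_n, y_n); k2 = f(s_n + h/2, y_n + (h/2)·k1); k3 = f(s_n + h/2, y_n + (h/2)·k2); k4 = f(s_n + h, y_n + h·k3); y_{n+1} = y_n + (h/6)·(k1 + 2k2 + 2k3 + k4).
s=1.000000, y=0.090000:
  k1 = f(1.000000, 0.090000) = 0.312900
  k2 = f(1.135000, 0.132242) = 0.220391
  k3 = f(1.135000, 0.119753) = 0.247741
  k4 = f(1.270000, 0.156890) = 0.166411
  y ← 0.090000 + (0.27/6)·(k1 + 2k2 + 2k3 + k4) = 0.153701
y(1.27) ≈ 0.1537

0.1537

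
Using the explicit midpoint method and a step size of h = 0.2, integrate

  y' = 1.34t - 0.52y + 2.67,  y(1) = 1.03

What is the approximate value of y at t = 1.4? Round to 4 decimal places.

2.3843

Midpoint: k1 = f(t_n, y_n); k2 = f(t_n + h/2, y_n + (h/2)·k1); y_{n+1} = y_n + h·k2.
t=1.000000, y=1.030000:
  k1 = f(1.000000, 1.030000) = 3.474400
  k2 = f(1.100000, 1.377440) = 3.427731
  y ← 1.030000 + 0.2·3.427731 = 1.715546
t=1.200000, y=1.715546:
  k1 = f(1.200000, 1.715546) = 3.385916
  k2 = f(1.300000, 2.054138) = 3.343848
  y ← 1.715546 + 0.2·3.343848 = 2.384316
y(1.4) ≈ 2.3843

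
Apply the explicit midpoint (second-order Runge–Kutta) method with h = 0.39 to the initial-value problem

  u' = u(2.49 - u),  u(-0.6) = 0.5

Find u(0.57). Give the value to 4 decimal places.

Midpoint: k1 = f(x_n, u_n); k2 = f(x_n + h/2, u_n + (h/2)·k1); u_{n+1} = u_n + h·k2.
x=-0.600000, u=0.500000:
  k1 = f(-0.600000, 0.500000) = 0.995000
  k2 = f(-0.405000, 0.694025) = 1.246452
  u ← 0.500000 + 0.39·1.246452 = 0.986116
x=-0.210000, u=0.986116:
  k1 = f(-0.210000, 0.986116) = 1.483004
  k2 = f(-0.015000, 1.275302) = 1.549107
  u ← 0.986116 + 0.39·1.549107 = 1.590268
x=0.180000, u=1.590268:
  k1 = f(0.180000, 1.590268) = 1.430815
  k2 = f(0.375000, 1.869277) = 1.160304
  u ← 1.590268 + 0.39·1.160304 = 2.042786
u(0.57) ≈ 2.0428

2.0428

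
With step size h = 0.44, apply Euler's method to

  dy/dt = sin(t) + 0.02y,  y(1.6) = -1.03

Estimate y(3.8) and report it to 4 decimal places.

0.0596

Euler: y_{n+1} = y_n + h·f(t_n, y_n).
t=1.600000, y=-1.030000: f=0.978974 → y ← -1.030000 + 0.44·0.978974 = -0.599252
t=2.040000, y=-0.599252: f=0.879944 → y ← -0.599252 + 0.44·0.879944 = -0.212076
t=2.480000, y=-0.212076: f=0.610133 → y ← -0.212076 + 0.44·0.610133 = 0.056382
t=2.920000, y=0.056382: f=0.220911 → y ← 0.056382 + 0.44·0.220911 = 0.153583
t=3.360000, y=0.153583: f=-0.213603 → y ← 0.153583 + 0.44·(-0.213603) = 0.059597
y(3.8) ≈ 0.0596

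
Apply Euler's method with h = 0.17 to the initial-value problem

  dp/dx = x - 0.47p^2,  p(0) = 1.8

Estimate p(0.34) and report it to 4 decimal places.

Euler: p_{n+1} = p_n + h·f(x_n, p_n).
x=0.000000, p=1.800000: f=-1.522800 → p ← 1.800000 + 0.17·(-1.522800) = 1.541124
x=0.170000, p=1.541124: f=-0.946280 → p ← 1.541124 + 0.17·(-0.946280) = 1.380256
p(0.34) ≈ 1.3803

1.3803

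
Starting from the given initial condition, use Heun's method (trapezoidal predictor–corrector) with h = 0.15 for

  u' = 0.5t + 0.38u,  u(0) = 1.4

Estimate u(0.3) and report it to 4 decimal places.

Heun: k1 = f(t_n, u_n); k2 = f(t_n + h, u_n + h·k1); u_{n+1} = u_n + (h/2)·(k1 + k2).
t=0.000000, u=1.400000:
  k1 = f(0.000000, 1.400000) = 0.532000
  k2 = f(0.150000, 1.479800) = 0.637324
  u ← 1.400000 + (0.15/2)·(0.532000 + 0.637324) = 1.487699
t=0.150000, u=1.487699:
  k1 = f(0.150000, 1.487699) = 0.640326
  k2 = f(0.300000, 1.583748) = 0.751824
  u ← 1.487699 + (0.15/2)·(0.640326 + 0.751824) = 1.592111
u(0.3) ≈ 1.5921

1.5921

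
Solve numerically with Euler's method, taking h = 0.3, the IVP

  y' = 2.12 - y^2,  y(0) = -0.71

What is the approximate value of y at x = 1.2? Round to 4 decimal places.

1.3298

Euler: y_{n+1} = y_n + h·f(x_n, y_n).
x=0.000000, y=-0.710000: f=1.615900 → y ← -0.710000 + 0.3·1.615900 = -0.225230
x=0.300000, y=-0.225230: f=2.069271 → y ← -0.225230 + 0.3·2.069271 = 0.395551
x=0.600000, y=0.395551: f=1.963539 → y ← 0.395551 + 0.3·1.963539 = 0.984613
x=0.900000, y=0.984613: f=1.150537 → y ← 0.984613 + 0.3·1.150537 = 1.329774
y(1.2) ≈ 1.3298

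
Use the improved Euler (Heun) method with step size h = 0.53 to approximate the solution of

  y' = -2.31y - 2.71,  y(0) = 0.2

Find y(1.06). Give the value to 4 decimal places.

Heun: k1 = f(x_n, y_n); k2 = f(x_n + h, y_n + h·k1); y_{n+1} = y_n + (h/2)·(k1 + k2).
x=0.000000, y=0.200000:
  k1 = f(0.000000, 0.200000) = -3.172000
  k2 = f(0.530000, -1.481160) = 0.711480
  y ← 0.200000 + (0.53/2)·(-3.172000 + 0.711480) = -0.452038
x=0.530000, y=-0.452038:
  k1 = f(0.530000, -0.452038) = -1.665792
  k2 = f(1.060000, -1.334908) = 0.373637
  y ← -0.452038 + (0.53/2)·(-1.665792 + 0.373637) = -0.794459
y(1.06) ≈ -0.7945

-0.7945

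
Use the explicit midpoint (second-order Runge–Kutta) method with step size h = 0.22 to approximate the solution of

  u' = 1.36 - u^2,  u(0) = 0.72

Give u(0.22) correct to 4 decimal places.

Midpoint: k1 = f(s_n, u_n); k2 = f(s_n + h/2, u_n + (h/2)·k1); u_{n+1} = u_n + h·k2.
s=0.000000, u=0.720000:
  k1 = f(0.000000, 0.720000) = 0.841600
  k2 = f(0.110000, 0.812576) = 0.699720
  u ← 0.720000 + 0.22·0.699720 = 0.873938
u(0.22) ≈ 0.8739

0.8739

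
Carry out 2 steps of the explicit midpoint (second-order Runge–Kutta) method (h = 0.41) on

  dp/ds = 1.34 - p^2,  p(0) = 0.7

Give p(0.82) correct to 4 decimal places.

1.0495

Midpoint: k1 = f(s_n, p_n); k2 = f(s_n + h/2, p_n + (h/2)·k1); p_{n+1} = p_n + h·k2.
s=0.000000, p=0.700000:
  k1 = f(0.000000, 0.700000) = 0.850000
  k2 = f(0.205000, 0.874250) = 0.575687
  p ← 0.700000 + 0.41·0.575687 = 0.936032
s=0.410000, p=0.936032:
  k1 = f(0.410000, 0.936032) = 0.463845
  k2 = f(0.615000, 1.031120) = 0.276792
  p ← 0.936032 + 0.41·0.276792 = 1.049516
p(0.82) ≈ 1.0495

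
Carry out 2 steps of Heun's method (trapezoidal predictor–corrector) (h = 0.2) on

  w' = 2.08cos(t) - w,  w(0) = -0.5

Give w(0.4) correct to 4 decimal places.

0.3221

Heun: k1 = f(t_n, w_n); k2 = f(t_n + h, w_n + h·k1); w_{n+1} = w_n + (h/2)·(k1 + k2).
t=0.000000, w=-0.500000:
  k1 = f(0.000000, -0.500000) = 2.580000
  k2 = f(0.200000, 0.016000) = 2.022538
  w ← -0.500000 + (0.2/2)·(2.580000 + 2.022538) = -0.039746
t=0.200000, w=-0.039746:
  k1 = f(0.200000, -0.039746) = 2.078285
  k2 = f(0.400000, 0.375911) = 1.539896
  w ← -0.039746 + (0.2/2)·(2.078285 + 1.539896) = 0.322072
w(0.4) ≈ 0.3221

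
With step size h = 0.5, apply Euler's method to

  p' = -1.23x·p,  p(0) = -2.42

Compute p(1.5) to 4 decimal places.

-0.6452

Euler: p_{n+1} = p_n + h·f(x_n, p_n).
x=0.000000, p=-2.420000: f=0.000000 → p ← -2.420000 + 0.5·0.000000 = -2.420000
x=0.500000, p=-2.420000: f=1.488300 → p ← -2.420000 + 0.5·1.488300 = -1.675850
x=1.000000, p=-1.675850: f=2.061295 → p ← -1.675850 + 0.5·2.061295 = -0.645202
p(1.5) ≈ -0.6452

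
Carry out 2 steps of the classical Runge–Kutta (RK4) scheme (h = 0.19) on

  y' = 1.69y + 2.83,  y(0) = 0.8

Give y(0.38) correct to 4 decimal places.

3.0285

RK4: k1 = f(t_n, y_n); k2 = f(t_n + h/2, y_n + (h/2)·k1); k3 = f(t_n + h/2, y_n + (h/2)·k2); k4 = f(t_n + h, y_n + h·k3); y_{n+1} = y_n + (h/6)·(k1 + 2k2 + 2k3 + k4).
t=0.000000, y=0.800000:
  k1 = f(0.000000, 0.800000) = 4.182000
  k2 = f(0.095000, 1.197290) = 4.853420
  k3 = f(0.095000, 1.261075) = 4.961217
  k4 = f(0.190000, 1.742631) = 5.775047
  y ← 0.800000 + (0.19/6)·(k1 + 2k2 + 2k3 + k4) = 1.736900
t=0.190000, y=1.736900:
  k1 = f(0.190000, 1.736900) = 5.765361
  k2 = f(0.285000, 2.284609) = 6.690990
  k3 = f(0.285000, 2.372544) = 6.839600
  k4 = f(0.380000, 3.036424) = 7.961557
  y ← 1.736900 + (0.19/6)·(k1 + 2k2 + 2k3 + k4) = 3.028523
y(0.38) ≈ 3.0285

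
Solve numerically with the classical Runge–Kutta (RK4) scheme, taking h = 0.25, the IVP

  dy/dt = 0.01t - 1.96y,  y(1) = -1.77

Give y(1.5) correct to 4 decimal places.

RK4: k1 = f(t_n, y_n); k2 = f(t_n + h/2, y_n + (h/2)·k1); k3 = f(t_n + h/2, y_n + (h/2)·k2); k4 = f(t_n + h, y_n + h·k3); y_{n+1} = y_n + (h/6)·(k1 + 2k2 + 2k3 + k4).
t=1.000000, y=-1.770000:
  k1 = f(1.000000, -1.770000) = 3.479200
  k2 = f(1.125000, -1.335100) = 2.628046
  k3 = f(1.125000, -1.441494) = 2.836579
  k4 = f(1.250000, -1.060855) = 2.091776
  y ← -1.770000 + (0.25/6)·(k1 + 2k2 + 2k3 + k4) = -1.082491
t=1.250000, y=-1.082491:
  k1 = f(1.250000, -1.082491) = 2.134182
  k2 = f(1.375000, -0.815718) = 1.612557
  k3 = f(1.375000, -0.880921) = 1.740355
  k4 = f(1.500000, -0.647402) = 1.283908
  y ← -1.082491 + (0.25/6)·(k1 + 2k2 + 2k3 + k4) = -0.660661
y(1.5) ≈ -0.6607

-0.6607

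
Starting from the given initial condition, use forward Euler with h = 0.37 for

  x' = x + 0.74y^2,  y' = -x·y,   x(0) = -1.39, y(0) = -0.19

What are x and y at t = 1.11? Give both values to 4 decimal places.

-3.4590, -0.9552

Euler on (x,y): x_{n+1} = x_n + h·x', y_{n+1} = y_n + h·y'.
0.000000: (-1.390000, -0.190000); f=(-1.363286, -0.264100) → (-1.894416, -0.287717)
0.370000: (-1.894416, -0.287717); f=(-1.833158, -0.545056) → (-2.572684, -0.489388)
0.740000: (-2.572684, -0.489388); f=(-2.395454, -1.259040) → (-3.459002, -0.955232)
(x(1.11), y(1.11)) ≈ (-3.4590, -0.9552)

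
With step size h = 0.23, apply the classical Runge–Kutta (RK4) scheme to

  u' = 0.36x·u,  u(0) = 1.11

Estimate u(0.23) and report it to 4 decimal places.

1.1206

RK4: k1 = f(x_n, u_n); k2 = f(x_n + h/2, u_n + (h/2)·k1); k3 = f(x_n + h/2, u_n + (h/2)·k2); k4 = f(x_n + h, u_n + h·k3); u_{n+1} = u_n + (h/6)·(k1 + 2k2 + 2k3 + k4).
x=0.000000, u=1.110000:
  k1 = f(0.000000, 1.110000) = 0.000000
  k2 = f(0.115000, 1.110000) = 0.045954
  k3 = f(0.115000, 1.115285) = 0.046173
  k4 = f(0.230000, 1.120620) = 0.092787
  u ← 1.110000 + (0.23/6)·(k1 + 2k2 + 2k3 + k4) = 1.120620
u(0.23) ≈ 1.1206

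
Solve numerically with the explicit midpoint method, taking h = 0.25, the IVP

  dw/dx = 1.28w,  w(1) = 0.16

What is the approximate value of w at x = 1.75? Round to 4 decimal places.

0.4125

Midpoint: k1 = f(x_n, w_n); k2 = f(x_n + h/2, w_n + (h/2)·k1); w_{n+1} = w_n + h·k2.
x=1.000000, w=0.160000:
  k1 = f(1.000000, 0.160000) = 0.204800
  k2 = f(1.125000, 0.185600) = 0.237568
  w ← 0.160000 + 0.25·0.237568 = 0.219392
x=1.250000, w=0.219392:
  k1 = f(1.250000, 0.219392) = 0.280822
  k2 = f(1.375000, 0.254495) = 0.325753
  w ← 0.219392 + 0.25·0.325753 = 0.300830
x=1.500000, w=0.300830:
  k1 = f(1.500000, 0.300830) = 0.385063
  k2 = f(1.625000, 0.348963) = 0.446673
  w ← 0.300830 + 0.25·0.446673 = 0.412499
w(1.75) ≈ 0.4125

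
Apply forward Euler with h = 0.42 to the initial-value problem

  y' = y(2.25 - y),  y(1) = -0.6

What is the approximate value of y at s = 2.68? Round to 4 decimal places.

-71.7979

Euler: y_{n+1} = y_n + h·f(s_n, y_n).
s=1.000000, y=-0.600000: f=-1.710000 → y ← -0.600000 + 0.42·(-1.710000) = -1.318200
s=1.420000, y=-1.318200: f=-4.703601 → y ← -1.318200 + 0.42·(-4.703601) = -3.293713
s=1.840000, y=-3.293713: f=-18.259395 → y ← -3.293713 + 0.42·(-18.259395) = -10.962659
s=2.260000, y=-10.962659: f=-144.845865 → y ← -10.962659 + 0.42·(-144.845865) = -71.797922
y(2.68) ≈ -71.7979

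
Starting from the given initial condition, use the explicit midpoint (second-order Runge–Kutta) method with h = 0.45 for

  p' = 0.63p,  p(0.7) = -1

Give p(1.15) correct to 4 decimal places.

-1.3237

Midpoint: k1 = f(s_n, p_n); k2 = f(s_n + h/2, p_n + (h/2)·k1); p_{n+1} = p_n + h·k2.
s=0.700000, p=-1.000000:
  k1 = f(0.700000, -1.000000) = -0.630000
  k2 = f(0.925000, -1.141750) = -0.719303
  p ← -1.000000 + 0.45·(-0.719303) = -1.323686
p(1.15) ≈ -1.3237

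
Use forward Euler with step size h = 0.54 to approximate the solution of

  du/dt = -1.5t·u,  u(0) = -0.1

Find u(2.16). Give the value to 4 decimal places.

0.0022

Euler: u_{n+1} = u_n + h·f(t_n, u_n).
t=0.000000, u=-0.100000: f=0.000000 → u ← -0.100000 + 0.54·0.000000 = -0.100000
t=0.540000, u=-0.100000: f=0.081000 → u ← -0.100000 + 0.54·0.081000 = -0.056260
t=1.080000, u=-0.056260: f=0.091141 → u ← -0.056260 + 0.54·0.091141 = -0.007044
t=1.620000, u=-0.007044: f=0.017116 → u ← -0.007044 + 0.54·0.017116 = 0.002199
u(2.16) ≈ 0.0022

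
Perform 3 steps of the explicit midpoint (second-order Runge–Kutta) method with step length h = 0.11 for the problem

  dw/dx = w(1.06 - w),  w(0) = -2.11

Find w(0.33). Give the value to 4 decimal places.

Midpoint: k1 = f(x_n, w_n); k2 = f(x_n + h/2, w_n + (h/2)·k1); w_{n+1} = w_n + h·k2.
x=0.000000, w=-2.110000:
  k1 = f(0.000000, -2.110000) = -6.688700
  k2 = f(0.055000, -2.477879) = -8.766433
  w ← -2.110000 + 0.11·(-8.766433) = -3.074308
x=0.110000, w=-3.074308:
  k1 = f(0.110000, -3.074308) = -12.710134
  k2 = f(0.165000, -3.773365) = -18.238050
  w ← -3.074308 + 0.11·(-18.238050) = -5.080493
x=0.220000, w=-5.080493:
  k1 = f(0.220000, -5.080493) = -31.196733
  k2 = f(0.275000, -6.796313) = -53.393969
  w ← -5.080493 + 0.11·(-53.393969) = -10.953830
w(0.33) ≈ -10.9538

-10.9538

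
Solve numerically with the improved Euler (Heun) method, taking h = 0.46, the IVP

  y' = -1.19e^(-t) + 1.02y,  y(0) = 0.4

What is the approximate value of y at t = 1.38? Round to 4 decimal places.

Heun: k1 = f(t_n, y_n); k2 = f(t_n + h, y_n + h·k1); y_{n+1} = y_n + (h/2)·(k1 + k2).
t=0.000000, y=0.400000:
  k1 = f(0.000000, 0.400000) = -0.782000
  k2 = f(0.460000, 0.040280) = -0.710142
  y ← 0.400000 + (0.46/2)·(-0.782000 + (-0.710142)) = 0.056807
t=0.460000, y=0.056807:
  k1 = f(0.460000, 0.056807) = -0.693284
  k2 = f(0.920000, -0.262103) = -0.741583
  y ← 0.056807 + (0.46/2)·(-0.693284 + (-0.741583)) = -0.273212
t=0.920000, y=-0.273212:
  k1 = f(0.920000, -0.273212) = -0.752914
  k2 = f(1.380000, -0.619552) = -0.931322
  y ← -0.273212 + (0.46/2)·(-0.752914 + (-0.931322)) = -0.660586
y(1.38) ≈ -0.6606

-0.6606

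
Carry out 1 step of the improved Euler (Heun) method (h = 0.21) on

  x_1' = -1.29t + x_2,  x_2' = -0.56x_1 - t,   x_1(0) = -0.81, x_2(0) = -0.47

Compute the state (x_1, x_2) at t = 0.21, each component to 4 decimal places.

-0.9271, -0.3910

Heun on (x_1,x_2): k1 = f(t_n, state_n); k2 = f(t_n + h, state_n + h·k1); state_{n+1} = state_n + (h/2)·(k1 + k2).
0.000000: (-0.810000, -0.470000)
  k1 = (-0.470000, 0.453600)
  predictor → (-0.908700, -0.374744)
  k2 = (-0.645644, 0.298872)
  → (-0.927143, -0.390990)
(x_1(0.21), x_2(0.21)) ≈ (-0.9271, -0.3910)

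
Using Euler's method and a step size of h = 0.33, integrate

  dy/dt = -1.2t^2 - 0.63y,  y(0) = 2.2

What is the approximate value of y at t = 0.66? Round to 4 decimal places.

1.3372

Euler: y_{n+1} = y_n + h·f(t_n, y_n).
t=0.000000, y=2.200000: f=-1.386000 → y ← 2.200000 + 0.33·(-1.386000) = 1.742620
t=0.330000, y=1.742620: f=-1.228531 → y ← 1.742620 + 0.33·(-1.228531) = 1.337205
y(0.66) ≈ 1.3372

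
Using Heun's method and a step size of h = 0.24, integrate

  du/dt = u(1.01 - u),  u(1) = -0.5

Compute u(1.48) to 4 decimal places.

Heun: k1 = f(t_n, u_n); k2 = f(t_n + h, u_n + h·k1); u_{n+1} = u_n + (h/2)·(k1 + k2).
t=1.000000, u=-0.500000:
  k1 = f(1.000000, -0.500000) = -0.755000
  k2 = f(1.240000, -0.681200) = -1.152045
  u ← -0.500000 + (0.24/2)·(-0.755000 + (-1.152045)) = -0.728845
t=1.240000, u=-0.728845:
  k1 = f(1.240000, -0.728845) = -1.267350
  k2 = f(1.480000, -1.033009) = -2.110448
  u ← -0.728845 + (0.24/2)·(-1.267350 + (-2.110448)) = -1.134181
u(1.48) ≈ -1.1342

-1.1342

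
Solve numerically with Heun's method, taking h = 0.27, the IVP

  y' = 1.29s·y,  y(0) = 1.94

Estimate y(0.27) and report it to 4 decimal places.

2.0312

Heun: k1 = f(s_n, y_n); k2 = f(s_n + h, y_n + h·k1); y_{n+1} = y_n + (h/2)·(k1 + k2).
s=0.000000, y=1.940000:
  k1 = f(0.000000, 1.940000) = 0.000000
  k2 = f(0.270000, 1.940000) = 0.675702
  y ← 1.940000 + (0.27/2)·(0.000000 + 0.675702) = 2.031220
y(0.27) ≈ 2.0312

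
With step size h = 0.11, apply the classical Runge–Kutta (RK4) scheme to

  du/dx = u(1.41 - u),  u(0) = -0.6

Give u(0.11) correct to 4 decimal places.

-0.7545

RK4: k1 = f(x_n, u_n); k2 = f(x_n + h/2, u_n + (h/2)·k1); k3 = f(x_n + h/2, u_n + (h/2)·k2); k4 = f(x_n + h, u_n + h·k3); u_{n+1} = u_n + (h/6)·(k1 + 2k2 + 2k3 + k4).
x=0.000000, u=-0.600000:
  k1 = f(0.000000, -0.600000) = -1.206000
  k2 = f(0.055000, -0.666330) = -1.383521
  k3 = f(0.055000, -0.676094) = -1.410395
  k4 = f(0.110000, -0.755143) = -1.634994
  u ← -0.600000 + (0.11/6)·(k1 + 2k2 + 2k3 + k4) = -0.754528
u(0.11) ≈ -0.7545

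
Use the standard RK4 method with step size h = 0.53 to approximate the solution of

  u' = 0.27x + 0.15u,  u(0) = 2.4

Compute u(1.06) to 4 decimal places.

2.9737

RK4: k1 = f(x_n, u_n); k2 = f(x_n + h/2, u_n + (h/2)·k1); k3 = f(x_n + h/2, u_n + (h/2)·k2); k4 = f(x_n + h, u_n + h·k3); u_{n+1} = u_n + (h/6)·(k1 + 2k2 + 2k3 + k4).
x=0.000000, u=2.400000:
  k1 = f(0.000000, 2.400000) = 0.360000
  k2 = f(0.265000, 2.495400) = 0.445860
  k3 = f(0.265000, 2.518153) = 0.449273
  k4 = f(0.530000, 2.638115) = 0.538817
  u ← 2.400000 + (0.53/6)·(k1 + 2k2 + 2k3 + k4) = 2.637536
x=0.530000, u=2.637536:
  k1 = f(0.530000, 2.637536) = 0.538730
  k2 = f(0.795000, 2.780299) = 0.631695
  k3 = f(0.795000, 2.804935) = 0.635390
  k4 = f(1.060000, 2.974292) = 0.732344
  u ← 2.637536 + (0.53/6)·(k1 + 2k2 + 2k3 + k4) = 2.973666
u(1.06) ≈ 2.9737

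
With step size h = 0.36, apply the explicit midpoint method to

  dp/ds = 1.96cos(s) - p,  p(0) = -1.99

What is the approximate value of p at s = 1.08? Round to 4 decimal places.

Midpoint: k1 = f(s_n, p_n); k2 = f(s_n + h/2, p_n + (h/2)·k1); p_{n+1} = p_n + h·k2.
s=0.000000, p=-1.990000:
  k1 = f(0.000000, -1.990000) = 3.950000
  k2 = f(0.180000, -1.279000) = 3.207334
  p ← -1.990000 + 0.36·3.207334 = -0.835360
s=0.360000, p=-0.835360:
  k1 = f(0.360000, -0.835360) = 2.669718
  k2 = f(0.540000, -0.354811) = 2.035920
  p ← -0.835360 + 0.36·2.035920 = -0.102429
s=0.720000, p=-0.102429:
  k1 = f(0.720000, -0.102429) = 1.575968
  k2 = f(0.900000, 0.181245) = 1.037110
  p ← -0.102429 + 0.36·1.037110 = 0.270931
p(1.08) ≈ 0.2709

0.2709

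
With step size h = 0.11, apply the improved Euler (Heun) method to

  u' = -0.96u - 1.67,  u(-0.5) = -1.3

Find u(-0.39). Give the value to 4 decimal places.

Heun: k1 = f(t_n, u_n); k2 = f(t_n + h, u_n + h·k1); u_{n+1} = u_n + (h/2)·(k1 + k2).
t=-0.500000, u=-1.300000:
  k1 = f(-0.500000, -1.300000) = -0.422000
  k2 = f(-0.390000, -1.346420) = -0.377437
  u ← -1.300000 + (0.11/2)·(-0.422000 + (-0.377437)) = -1.343969
u(-0.39) ≈ -1.3440

-1.3440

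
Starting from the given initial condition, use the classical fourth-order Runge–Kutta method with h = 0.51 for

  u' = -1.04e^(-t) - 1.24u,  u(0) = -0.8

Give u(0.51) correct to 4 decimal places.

RK4: k1 = f(t_n, u_n); k2 = f(t_n + h/2, u_n + (h/2)·k1); k3 = f(t_n + h/2, u_n + (h/2)·k2); k4 = f(t_n + h, u_n + h·k3); u_{n+1} = u_n + (h/6)·(k1 + 2k2 + 2k3 + k4).
t=0.000000, u=-0.800000:
  k1 = f(0.000000, -0.800000) = -0.048000
  k2 = f(0.255000, -0.812240) = 0.201264
  k3 = f(0.255000, -0.748678) = 0.122447
  k4 = f(0.510000, -0.737552) = 0.290049
  u ← -0.800000 + (0.51/6)·(k1 + 2k2 + 2k3 + k4) = -0.724395
u(0.51) ≈ -0.7244

-0.7244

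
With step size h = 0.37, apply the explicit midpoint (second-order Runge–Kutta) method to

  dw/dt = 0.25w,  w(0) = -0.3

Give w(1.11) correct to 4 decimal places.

-0.3958

Midpoint: k1 = f(t_n, w_n); k2 = f(t_n + h/2, w_n + (h/2)·k1); w_{n+1} = w_n + h·k2.
t=0.000000, w=-0.300000:
  k1 = f(0.000000, -0.300000) = -0.075000
  k2 = f(0.185000, -0.313875) = -0.078469
  w ← -0.300000 + 0.37·(-0.078469) = -0.329033
t=0.370000, w=-0.329033:
  k1 = f(0.370000, -0.329033) = -0.082258
  k2 = f(0.555000, -0.344251) = -0.086063
  w ← -0.329033 + 0.37·(-0.086063) = -0.360877
t=0.740000, w=-0.360877:
  k1 = f(0.740000, -0.360877) = -0.090219
  k2 = f(0.925000, -0.377567) = -0.094392
  w ← -0.360877 + 0.37·(-0.094392) = -0.395802
w(1.11) ≈ -0.3958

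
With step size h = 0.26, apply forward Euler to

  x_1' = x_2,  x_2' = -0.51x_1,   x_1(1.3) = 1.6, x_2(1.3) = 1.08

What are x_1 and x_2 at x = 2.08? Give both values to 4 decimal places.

Euler on (x_1,x_2): x_1_{n+1} = x_1_n + h·x_1', x_2_{n+1} = x_2_n + h·x_2'.
1.300000: (1.600000, 1.080000); f=(1.080000, -0.816000) → (1.880800, 0.867840)
1.560000: (1.880800, 0.867840); f=(0.867840, -0.959208) → (2.106438, 0.618446)
1.820000: (2.106438, 0.618446); f=(0.618446, -1.074284) → (2.267234, 0.339132)
(x_1(2.08), x_2(2.08)) ≈ (2.2672, 0.3391)

2.2672, 0.3391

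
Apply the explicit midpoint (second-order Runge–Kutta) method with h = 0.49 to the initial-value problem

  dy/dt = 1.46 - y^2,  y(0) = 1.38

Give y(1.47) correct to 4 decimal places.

Midpoint: k1 = f(t_n, y_n); k2 = f(t_n + h/2, y_n + (h/2)·k1); y_{n+1} = y_n + h·k2.
t=0.000000, y=1.380000:
  k1 = f(0.000000, 1.380000) = -0.444400
  k2 = f(0.245000, 1.271122) = -0.155751
  y ← 1.380000 + 0.49·(-0.155751) = 1.303682
t=0.490000, y=1.303682:
  k1 = f(0.490000, 1.303682) = -0.239587
  k2 = f(0.735000, 1.244983) = -0.089983
  y ← 1.303682 + 0.49·(-0.089983) = 1.259590
t=0.980000, y=1.259590:
  k1 = f(0.980000, 1.259590) = -0.126567
  k2 = f(1.225000, 1.228581) = -0.049412
  y ← 1.259590 + 0.49·(-0.049412) = 1.235378
y(1.47) ≈ 1.2354

1.2354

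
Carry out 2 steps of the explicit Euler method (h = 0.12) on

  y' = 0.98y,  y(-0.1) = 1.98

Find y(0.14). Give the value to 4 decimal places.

2.4731

Euler: y_{n+1} = y_n + h·f(x_n, y_n).
x=-0.100000, y=1.980000: f=1.940400 → y ← 1.980000 + 0.12·1.940400 = 2.212848
x=0.020000, y=2.212848: f=2.168591 → y ← 2.212848 + 0.12·2.168591 = 2.473079
y(0.14) ≈ 2.4731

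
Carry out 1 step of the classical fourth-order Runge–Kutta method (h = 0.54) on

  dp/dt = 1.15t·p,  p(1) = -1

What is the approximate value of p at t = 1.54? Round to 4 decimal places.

RK4: k1 = f(t_n, p_n); k2 = f(t_n + h/2, p_n + (h/2)·k1); k3 = f(t_n + h/2, p_n + (h/2)·k2); k4 = f(t_n + h, p_n + h·k3); p_{n+1} = p_n + (h/6)·(k1 + 2k2 + 2k3 + k4).
t=1.000000, p=-1.000000:
  k1 = f(1.000000, -1.000000) = -1.150000
  k2 = f(1.270000, -1.310500) = -1.913985
  k3 = f(1.270000, -1.516776) = -2.215251
  k4 = f(1.540000, -2.196236) = -3.889533
  p ← -1.000000 + (0.54/6)·(k1 + 2k2 + 2k3 + k4) = -2.196821
p(1.54) ≈ -2.1968

-2.1968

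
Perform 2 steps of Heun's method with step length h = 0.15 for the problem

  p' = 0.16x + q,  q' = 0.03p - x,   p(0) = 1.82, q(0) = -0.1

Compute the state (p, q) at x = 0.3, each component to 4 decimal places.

Heun on (p,q): k1 = f(x_n, state_n); k2 = f(x_n + h, state_n + h·k1); state_{n+1} = state_n + (h/2)·(k1 + k2).
0.000000: (1.820000, -0.100000)
  k1 = (-0.100000, 0.054600)
  predictor → (1.805000, -0.091810)
  k2 = (-0.067810, -0.095850)
  → (1.807414, -0.103094)
0.150000: (1.807414, -0.103094)
  k1 = (-0.079094, -0.095778)
  predictor → (1.795550, -0.117460)
  k2 = (-0.069460, -0.246133)
  → (1.796273, -0.128737)
(p(0.3), q(0.3)) ≈ (1.7963, -0.1287)

1.7963, -0.1287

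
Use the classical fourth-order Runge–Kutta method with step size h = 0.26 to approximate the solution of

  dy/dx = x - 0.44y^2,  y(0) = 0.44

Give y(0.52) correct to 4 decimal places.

RK4: k1 = f(x_n, y_n); k2 = f(x_n + h/2, y_n + (h/2)·k1); k3 = f(x_n + h/2, y_n + (h/2)·k2); k4 = f(x_n + h, y_n + h·k3); y_{n+1} = y_n + (h/6)·(k1 + 2k2 + 2k3 + k4).
x=0.000000, y=0.440000:
  k1 = f(0.000000, 0.440000) = -0.085184
  k2 = f(0.130000, 0.428926) = 0.049050
  k3 = f(0.130000, 0.446376) = 0.042329
  k4 = f(0.260000, 0.451006) = 0.170501
  y ← 0.440000 + (0.26/6)·(k1 + 2k2 + 2k3 + k4) = 0.451617
x=0.260000, y=0.451617:
  k1 = f(0.260000, 0.451617) = 0.170259
  k2 = f(0.390000, 0.473750) = 0.291247
  k3 = f(0.390000, 0.489479) = 0.284581
  k4 = f(0.520000, 0.525608) = 0.398444
  y ← 0.451617 + (0.26/6)·(k1 + 2k2 + 2k3 + k4) = 0.526165
y(0.52) ≈ 0.5262

0.5262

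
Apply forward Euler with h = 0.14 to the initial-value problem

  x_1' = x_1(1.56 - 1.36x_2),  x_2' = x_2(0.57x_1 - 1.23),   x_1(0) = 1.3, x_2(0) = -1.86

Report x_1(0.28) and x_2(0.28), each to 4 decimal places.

Euler on (x_1,x_2): x_1_{n+1} = x_1_n + h·x_1', x_2_{n+1} = x_2_n + h·x_2'.
0.000000: (1.300000, -1.860000); f=(5.316480, 0.909540) → (2.044307, -1.732664)
0.140000: (2.044307, -1.732664); f=(8.006373, 0.112181) → (3.165199, -1.716959)
(x_1(0.28), x_2(0.28)) ≈ (3.1652, -1.7170)

3.1652, -1.7170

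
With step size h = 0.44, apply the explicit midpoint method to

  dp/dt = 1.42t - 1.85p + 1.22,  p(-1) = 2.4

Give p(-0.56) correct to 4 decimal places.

1.3268

Midpoint: k1 = f(t_n, p_n); k2 = f(t_n + h/2, p_n + (h/2)·k1); p_{n+1} = p_n + h·k2.
t=-1.000000, p=2.400000:
  k1 = f(-1.000000, 2.400000) = -4.640000
  k2 = f(-0.780000, 1.379200) = -2.439120
  p ← 2.400000 + 0.44·(-2.439120) = 1.326787
p(-0.56) ≈ 1.3268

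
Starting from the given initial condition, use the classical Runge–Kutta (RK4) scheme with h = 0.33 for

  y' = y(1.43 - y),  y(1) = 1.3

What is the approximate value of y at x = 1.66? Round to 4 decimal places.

1.3764

RK4: k1 = f(x_n, y_n); k2 = f(x_n + h/2, y_n + (h/2)·k1); k3 = f(x_n + h/2, y_n + (h/2)·k2); k4 = f(x_n + h, y_n + h·k3); y_{n+1} = y_n + (h/6)·(k1 + 2k2 + 2k3 + k4).
x=1.000000, y=1.300000:
  k1 = f(1.000000, 1.300000) = 0.169000
  k2 = f(1.165000, 1.327885) = 0.135597
  k3 = f(1.165000, 1.322374) = 0.142322
  k4 = f(1.330000, 1.346966) = 0.111843
  y ← 1.300000 + (0.33/6)·(k1 + 2k2 + 2k3 + k4) = 1.346018
x=1.330000, y=1.346018:
  k1 = f(1.330000, 1.346018) = 0.113042
  k2 = f(1.495000, 1.364669) = 0.089155
  k3 = f(1.495000, 1.360728) = 0.094260
  k4 = f(1.660000, 1.377123) = 0.072818
  y ← 1.346018 + (0.33/6)·(k1 + 2k2 + 2k3 + k4) = 1.376415
y(1.66) ≈ 1.3764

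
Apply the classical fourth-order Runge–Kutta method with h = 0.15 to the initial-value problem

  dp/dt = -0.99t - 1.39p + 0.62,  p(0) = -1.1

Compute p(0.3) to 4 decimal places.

RK4: k1 = f(t_n, p_n); k2 = f(t_n + h/2, p_n + (h/2)·k1); k3 = f(t_n + h/2, p_n + (h/2)·k2); k4 = f(t_n + h, p_n + h·k3); p_{n+1} = p_n + (h/6)·(k1 + 2k2 + 2k3 + k4).
t=0.000000, p=-1.100000:
  k1 = f(0.000000, -1.100000) = 2.149000
  k2 = f(0.075000, -0.938825) = 1.850717
  k3 = f(0.075000, -0.961196) = 1.881813
  k4 = f(0.150000, -0.817728) = 1.608142
  p ← -1.100000 + (0.15/6)·(k1 + 2k2 + 2k3 + k4) = -0.819445
t=0.150000, p=-0.819445:
  k1 = f(0.150000, -0.819445) = 1.610529
  k2 = f(0.225000, -0.698655) = 1.368381
  k3 = f(0.225000, -0.716816) = 1.393625
  k4 = f(0.300000, -0.610401) = 1.171458
  p ← -0.819445 + (0.15/6)·(k1 + 2k2 + 2k3 + k4) = -0.611795
p(0.3) ≈ -0.6118

-0.6118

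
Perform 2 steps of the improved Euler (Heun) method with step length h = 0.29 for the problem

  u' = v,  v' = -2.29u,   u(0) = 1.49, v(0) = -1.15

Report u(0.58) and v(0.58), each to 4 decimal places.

0.3271, -2.5062

Heun on (u,v): k1 = f(t_n, state_n); k2 = f(t_n + h, state_n + h·k1); state_{n+1} = state_n + (h/2)·(k1 + k2).
0.000000: (1.490000, -1.150000)
  k1 = (-1.150000, -3.412100)
  predictor → (1.156500, -2.139509)
  k2 = (-2.139509, -2.648385)
  → (1.013021, -2.028770)
0.290000: (1.013021, -2.028770)
  k1 = (-2.028770, -2.319819)
  predictor → (0.424678, -2.701518)
  k2 = (-2.701518, -0.972512)
  → (0.327129, -2.506158)
(u(0.58), v(0.58)) ≈ (0.3271, -2.5062)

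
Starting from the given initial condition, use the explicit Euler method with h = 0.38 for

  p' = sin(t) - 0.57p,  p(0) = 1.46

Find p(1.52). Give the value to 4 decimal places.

Euler: p_{n+1} = p_n + h·f(t_n, p_n).
t=0.000000, p=1.460000: f=-0.832200 → p ← 1.460000 + 0.38·(-0.832200) = 1.143764
t=0.380000, p=1.143764: f=-0.281025 → p ← 1.143764 + 0.38·(-0.281025) = 1.036974
t=0.760000, p=1.036974: f=0.097846 → p ← 1.036974 + 0.38·0.097846 = 1.074156
t=1.140000, p=1.074156: f=0.296365 → p ← 1.074156 + 0.38·0.296365 = 1.186775
p(1.52) ≈ 1.1868

1.1868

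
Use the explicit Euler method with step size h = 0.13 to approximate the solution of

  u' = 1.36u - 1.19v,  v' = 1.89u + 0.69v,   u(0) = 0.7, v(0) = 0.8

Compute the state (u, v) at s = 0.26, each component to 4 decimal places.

Euler on (u,v): u_{n+1} = u_n + h·u', v_{n+1} = v_n + h·v'.
0.000000: (0.700000, 0.800000); f=(0.000000, 1.875000) → (0.700000, 1.043750)
0.130000: (0.700000, 1.043750); f=(-0.290063, 2.043188) → (0.662292, 1.309364)
(u(0.26), v(0.26)) ≈ (0.6623, 1.3094)

0.6623, 1.3094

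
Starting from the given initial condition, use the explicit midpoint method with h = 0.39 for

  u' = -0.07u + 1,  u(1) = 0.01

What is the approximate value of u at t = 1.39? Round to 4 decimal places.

0.3944

Midpoint: k1 = f(t_n, u_n); k2 = f(t_n + h/2, u_n + (h/2)·k1); u_{n+1} = u_n + h·k2.
t=1.000000, u=0.010000:
  k1 = f(1.000000, 0.010000) = 0.999300
  k2 = f(1.195000, 0.204864) = 0.985660
  u ← 0.010000 + 0.39·0.985660 = 0.394407
u(1.39) ≈ 0.3944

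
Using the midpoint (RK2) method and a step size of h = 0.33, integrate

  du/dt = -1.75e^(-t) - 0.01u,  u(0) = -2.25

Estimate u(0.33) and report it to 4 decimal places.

Midpoint: k1 = f(t_n, u_n); k2 = f(t_n + h/2, u_n + (h/2)·k1); u_{n+1} = u_n + h·k2.
t=0.000000, u=-2.250000:
  k1 = f(0.000000, -2.250000) = -1.727500
  k2 = f(0.165000, -2.535038) = -1.458464
  u ← -2.250000 + 0.33·(-1.458464) = -2.731293
u(0.33) ≈ -2.7313

-2.7313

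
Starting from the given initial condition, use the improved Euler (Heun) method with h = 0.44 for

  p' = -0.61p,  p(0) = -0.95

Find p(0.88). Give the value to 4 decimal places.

-0.5598

Heun: k1 = f(t_n, p_n); k2 = f(t_n + h, p_n + h·k1); p_{n+1} = p_n + (h/2)·(k1 + k2).
t=0.000000, p=-0.950000:
  k1 = f(0.000000, -0.950000) = 0.579500
  k2 = f(0.440000, -0.695020) = 0.423962
  p ← -0.950000 + (0.44/2)·(0.579500 + 0.423962) = -0.729238
t=0.440000, p=-0.729238:
  k1 = f(0.440000, -0.729238) = 0.444835
  k2 = f(0.880000, -0.533511) = 0.325442
  p ← -0.729238 + (0.44/2)·(0.444835 + 0.325442) = -0.559777
p(0.88) ≈ -0.5598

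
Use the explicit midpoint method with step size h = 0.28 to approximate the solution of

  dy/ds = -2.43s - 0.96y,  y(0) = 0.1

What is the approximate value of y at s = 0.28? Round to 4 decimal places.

Midpoint: k1 = f(s_n, y_n); k2 = f(s_n + h/2, y_n + (h/2)·k1); y_{n+1} = y_n + h·k2.
s=0.000000, y=0.100000:
  k1 = f(0.000000, 0.100000) = -0.096000
  k2 = f(0.140000, 0.086560) = -0.423298
  y ← 0.100000 + 0.28·(-0.423298) = -0.018523
y(0.28) ≈ -0.0185

-0.0185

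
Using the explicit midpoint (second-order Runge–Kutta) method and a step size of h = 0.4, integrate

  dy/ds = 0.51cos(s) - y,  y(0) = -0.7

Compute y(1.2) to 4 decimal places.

0.0242

Midpoint: k1 = f(s_n, y_n); k2 = f(s_n + h/2, y_n + (h/2)·k1); y_{n+1} = y_n + h·k2.
s=0.000000, y=-0.700000:
  k1 = f(0.000000, -0.700000) = 1.210000
  k2 = f(0.200000, -0.458000) = 0.957834
  y ← -0.700000 + 0.4·0.957834 = -0.316866
s=0.400000, y=-0.316866:
  k1 = f(0.400000, -0.316866) = 0.786608
  k2 = f(0.600000, -0.159545) = 0.580466
  y ← -0.316866 + 0.4·0.580466 = -0.084680
s=0.800000, y=-0.084680:
  k1 = f(0.800000, -0.084680) = 0.440000
  k2 = f(1.000000, 0.003320) = 0.272234
  y ← -0.084680 + 0.4·0.272234 = 0.024214
y(1.2) ≈ 0.0242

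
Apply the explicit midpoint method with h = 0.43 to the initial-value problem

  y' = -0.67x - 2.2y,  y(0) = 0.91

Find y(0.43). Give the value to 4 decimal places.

Midpoint: k1 = f(x_n, y_n); k2 = f(x_n + h/2, y_n + (h/2)·k1); y_{n+1} = y_n + h·k2.
x=0.000000, y=0.910000:
  k1 = f(0.000000, 0.910000) = -2.002000
  k2 = f(0.215000, 0.479570) = -1.199104
  y ← 0.910000 + 0.43·(-1.199104) = 0.394385
y(0.43) ≈ 0.3944

0.3944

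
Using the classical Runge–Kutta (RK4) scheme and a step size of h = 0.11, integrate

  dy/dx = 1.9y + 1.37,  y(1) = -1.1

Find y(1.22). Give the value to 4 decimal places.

RK4: k1 = f(x_n, y_n); k2 = f(x_n + h/2, y_n + (h/2)·k1); k3 = f(x_n + h/2, y_n + (h/2)·k2); k4 = f(x_n + h, y_n + h·k3); y_{n+1} = y_n + (h/6)·(k1 + 2k2 + 2k3 + k4).
x=1.000000, y=-1.100000:
  k1 = f(1.000000, -1.100000) = -0.720000
  k2 = f(1.055000, -1.139600) = -0.795240
  k3 = f(1.055000, -1.143738) = -0.803103
  k4 = f(1.110000, -1.188341) = -0.887848
  y ← -1.100000 + (0.11/6)·(k1 + 2k2 + 2k3 + k4) = -1.188083
x=1.110000, y=-1.188083:
  k1 = f(1.110000, -1.188083) = -0.887358
  k2 = f(1.165000, -1.236888) = -0.980087
  k3 = f(1.165000, -1.241988) = -0.989777
  k4 = f(1.220000, -1.296959) = -1.094221
  y ← -1.188083 + (0.11/6)·(k1 + 2k2 + 2k3 + k4) = -1.296640
y(1.22) ≈ -1.2966

-1.2966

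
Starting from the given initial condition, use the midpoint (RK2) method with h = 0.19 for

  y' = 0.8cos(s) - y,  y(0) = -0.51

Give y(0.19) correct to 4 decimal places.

Midpoint: k1 = f(s_n, y_n); k2 = f(s_n + h/2, y_n + (h/2)·k1); y_{n+1} = y_n + h·k2.
s=0.000000, y=-0.510000:
  k1 = f(0.000000, -0.510000) = 1.310000
  k2 = f(0.095000, -0.385550) = 1.181943
  y ← -0.510000 + 0.19·1.181943 = -0.285431
y(0.19) ≈ -0.2854

-0.2854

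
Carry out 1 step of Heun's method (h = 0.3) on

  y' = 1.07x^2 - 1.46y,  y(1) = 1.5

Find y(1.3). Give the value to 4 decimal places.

1.3483

Heun: k1 = f(x_n, y_n); k2 = f(x_n + h, y_n + h·k1); y_{n+1} = y_n + (h/2)·(k1 + k2).
x=1.000000, y=1.500000:
  k1 = f(1.000000, 1.500000) = -1.120000
  k2 = f(1.300000, 1.164000) = 0.108860
  y ← 1.500000 + (0.3/2)·(-1.120000 + 0.108860) = 1.348329
y(1.3) ≈ 1.3483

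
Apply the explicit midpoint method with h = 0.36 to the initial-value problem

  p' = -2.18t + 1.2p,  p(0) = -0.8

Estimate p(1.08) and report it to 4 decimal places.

-4.7355

Midpoint: k1 = f(t_n, p_n); k2 = f(t_n + h/2, p_n + (h/2)·k1); p_{n+1} = p_n + h·k2.
t=0.000000, p=-0.800000:
  k1 = f(0.000000, -0.800000) = -0.960000
  k2 = f(0.180000, -0.972800) = -1.559760
  p ← -0.800000 + 0.36·(-1.559760) = -1.361514
t=0.360000, p=-1.361514:
  k1 = f(0.360000, -1.361514) = -2.418616
  k2 = f(0.540000, -1.796865) = -3.333437
  p ← -1.361514 + 0.36·(-3.333437) = -2.561551
t=0.720000, p=-2.561551:
  k1 = f(0.720000, -2.561551) = -4.643461
  k2 = f(0.900000, -3.397374) = -6.038849
  p ← -2.561551 + 0.36·(-6.038849) = -4.735537
p(1.08) ≈ -4.7355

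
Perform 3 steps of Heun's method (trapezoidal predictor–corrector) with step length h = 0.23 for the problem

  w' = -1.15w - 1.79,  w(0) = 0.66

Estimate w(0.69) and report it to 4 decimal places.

-0.5427

Heun: k1 = f(x_n, w_n); k2 = f(x_n + h, w_n + h·k1); w_{n+1} = w_n + (h/2)·(k1 + k2).
x=0.000000, w=0.660000:
  k1 = f(0.000000, 0.660000) = -2.549000
  k2 = f(0.230000, 0.073730) = -1.874790
  w ← 0.660000 + (0.23/2)·(-2.549000 + (-1.874790)) = 0.151264
x=0.230000, w=0.151264:
  k1 = f(0.230000, 0.151264) = -1.963954
  k2 = f(0.460000, -0.300445) = -1.444488
  w ← 0.151264 + (0.23/2)·(-1.963954 + (-1.444488)) = -0.240707
x=0.460000, w=-0.240707:
  k1 = f(0.460000, -0.240707) = -1.513187
  k2 = f(0.690000, -0.588740) = -1.112949
  w ← -0.240707 + (0.23/2)·(-1.513187 + (-1.112949)) = -0.542712
w(0.69) ≈ -0.5427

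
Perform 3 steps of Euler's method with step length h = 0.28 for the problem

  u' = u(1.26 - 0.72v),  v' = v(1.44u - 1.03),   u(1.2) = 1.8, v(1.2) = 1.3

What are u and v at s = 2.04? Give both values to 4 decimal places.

1.5073, 4.1691

Euler on (u,v): u_{n+1} = u_n + h·u', v_{n+1} = v_n + h·v'.
1.200000: (1.800000, 1.300000); f=(0.583200, 2.030600) → (1.963296, 1.868568)
1.480000: (1.963296, 1.868568); f=(-0.167605, 3.358090) → (1.916367, 2.808833)
1.760000: (1.916367, 2.808833); f=(-1.460961, 4.858068) → (1.507298, 4.169092)
(u(2.04), v(2.04)) ≈ (1.5073, 4.1691)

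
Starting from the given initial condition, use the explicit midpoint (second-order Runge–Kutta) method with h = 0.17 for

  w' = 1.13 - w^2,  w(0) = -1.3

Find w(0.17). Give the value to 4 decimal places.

Midpoint: k1 = f(s_n, w_n); k2 = f(s_n + h/2, w_n + (h/2)·k1); w_{n+1} = w_n + h·k2.
s=0.000000, w=-1.300000:
  k1 = f(0.000000, -1.300000) = -0.560000
  k2 = f(0.085000, -1.347600) = -0.686026
  w ← -1.300000 + 0.17·(-0.686026) = -1.416624
w(0.17) ≈ -1.4166

-1.4166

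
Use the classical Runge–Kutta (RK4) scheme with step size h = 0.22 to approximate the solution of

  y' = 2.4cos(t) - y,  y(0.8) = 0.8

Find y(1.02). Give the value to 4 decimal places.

RK4: k1 = f(t_n, y_n); k2 = f(t_n + h/2, y_n + (h/2)·k1); k3 = f(t_n + h/2, y_n + (h/2)·k2); k4 = f(t_n + h, y_n + h·k3); y_{n+1} = y_n + (h/6)·(k1 + 2k2 + 2k3 + k4).
t=0.800000, y=0.800000:
  k1 = f(0.800000, 0.800000) = 0.872096
  k2 = f(0.910000, 0.895931) = 0.577059
  k3 = f(0.910000, 0.863477) = 0.609513
  k4 = f(1.020000, 0.934093) = 0.321985
  y ← 0.800000 + (0.22/6)·(k1 + 2k2 + 2k3 + k4) = 0.930798
y(1.02) ≈ 0.9308

0.9308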